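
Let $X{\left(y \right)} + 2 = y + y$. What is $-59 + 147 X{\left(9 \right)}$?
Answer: $2293$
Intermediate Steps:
$X{\left(y \right)} = -2 + 2 y$ ($X{\left(y \right)} = -2 + \left(y + y\right) = -2 + 2 y$)
$-59 + 147 X{\left(9 \right)} = -59 + 147 \left(-2 + 2 \cdot 9\right) = -59 + 147 \left(-2 + 18\right) = -59 + 147 \cdot 16 = -59 + 2352 = 2293$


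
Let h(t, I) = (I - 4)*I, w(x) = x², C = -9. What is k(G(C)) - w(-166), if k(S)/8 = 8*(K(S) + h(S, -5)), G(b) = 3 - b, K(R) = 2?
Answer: -24548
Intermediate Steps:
h(t, I) = I*(-4 + I) (h(t, I) = (-4 + I)*I = I*(-4 + I))
k(S) = 3008 (k(S) = 8*(8*(2 - 5*(-4 - 5))) = 8*(8*(2 - 5*(-9))) = 8*(8*(2 + 45)) = 8*(8*47) = 8*376 = 3008)
k(G(C)) - w(-166) = 3008 - 1*(-166)² = 3008 - 1*27556 = 3008 - 27556 = -24548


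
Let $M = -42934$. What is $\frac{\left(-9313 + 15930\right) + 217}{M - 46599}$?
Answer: $- \frac{6834}{89533} \approx -0.076329$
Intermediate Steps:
$\frac{\left(-9313 + 15930\right) + 217}{M - 46599} = \frac{\left(-9313 + 15930\right) + 217}{-42934 - 46599} = \frac{6617 + 217}{-89533} = 6834 \left(- \frac{1}{89533}\right) = - \frac{6834}{89533}$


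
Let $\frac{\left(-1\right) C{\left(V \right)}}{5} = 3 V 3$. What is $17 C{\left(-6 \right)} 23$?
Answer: $105570$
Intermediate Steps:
$C{\left(V \right)} = - 45 V$ ($C{\left(V \right)} = - 5 \cdot 3 V 3 = - 5 \cdot 9 V = - 45 V$)
$17 C{\left(-6 \right)} 23 = 17 \left(\left(-45\right) \left(-6\right)\right) 23 = 17 \cdot 270 \cdot 23 = 4590 \cdot 23 = 105570$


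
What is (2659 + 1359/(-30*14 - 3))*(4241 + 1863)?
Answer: 761913488/47 ≈ 1.6211e+7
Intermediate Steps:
(2659 + 1359/(-30*14 - 3))*(4241 + 1863) = (2659 + 1359/(-420 - 3))*6104 = (2659 + 1359/(-423))*6104 = (2659 + 1359*(-1/423))*6104 = (2659 - 151/47)*6104 = (124822/47)*6104 = 761913488/47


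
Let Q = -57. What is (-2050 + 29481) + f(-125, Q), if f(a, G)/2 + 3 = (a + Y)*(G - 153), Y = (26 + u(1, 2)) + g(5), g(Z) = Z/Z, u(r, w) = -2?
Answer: 69425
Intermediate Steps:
g(Z) = 1
Y = 25 (Y = (26 - 2) + 1 = 24 + 1 = 25)
f(a, G) = -6 + 2*(-153 + G)*(25 + a) (f(a, G) = -6 + 2*((a + 25)*(G - 153)) = -6 + 2*((25 + a)*(-153 + G)) = -6 + 2*((-153 + G)*(25 + a)) = -6 + 2*(-153 + G)*(25 + a))
(-2050 + 29481) + f(-125, Q) = (-2050 + 29481) + (-7656 - 306*(-125) + 50*(-57) + 2*(-57)*(-125)) = 27431 + (-7656 + 38250 - 2850 + 14250) = 27431 + 41994 = 69425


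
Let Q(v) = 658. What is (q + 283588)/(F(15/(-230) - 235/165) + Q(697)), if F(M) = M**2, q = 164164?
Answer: 1031765679648/1521357313 ≈ 678.19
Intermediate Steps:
(q + 283588)/(F(15/(-230) - 235/165) + Q(697)) = (164164 + 283588)/((15/(-230) - 235/165)**2 + 658) = 447752/((15*(-1/230) - 235*1/165)**2 + 658) = 447752/((-3/46 - 47/33)**2 + 658) = 447752/((-2261/1518)**2 + 658) = 447752/(5112121/2304324 + 658) = 447752/(1521357313/2304324) = 447752*(2304324/1521357313) = 1031765679648/1521357313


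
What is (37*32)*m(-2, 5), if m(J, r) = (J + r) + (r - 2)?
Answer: 7104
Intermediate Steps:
m(J, r) = -2 + J + 2*r (m(J, r) = (J + r) + (-2 + r) = -2 + J + 2*r)
(37*32)*m(-2, 5) = (37*32)*(-2 - 2 + 2*5) = 1184*(-2 - 2 + 10) = 1184*6 = 7104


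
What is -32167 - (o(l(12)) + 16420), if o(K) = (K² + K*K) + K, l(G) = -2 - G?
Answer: -48965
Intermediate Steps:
o(K) = K + 2*K² (o(K) = (K² + K²) + K = 2*K² + K = K + 2*K²)
-32167 - (o(l(12)) + 16420) = -32167 - ((-2 - 1*12)*(1 + 2*(-2 - 1*12)) + 16420) = -32167 - ((-2 - 12)*(1 + 2*(-2 - 12)) + 16420) = -32167 - (-14*(1 + 2*(-14)) + 16420) = -32167 - (-14*(1 - 28) + 16420) = -32167 - (-14*(-27) + 16420) = -32167 - (378 + 16420) = -32167 - 1*16798 = -32167 - 16798 = -48965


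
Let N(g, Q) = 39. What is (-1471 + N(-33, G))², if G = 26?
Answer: 2050624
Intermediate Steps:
(-1471 + N(-33, G))² = (-1471 + 39)² = (-1432)² = 2050624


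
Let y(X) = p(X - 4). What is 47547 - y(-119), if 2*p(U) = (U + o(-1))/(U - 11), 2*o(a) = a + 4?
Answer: 25484949/536 ≈ 47547.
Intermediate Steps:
o(a) = 2 + a/2 (o(a) = (a + 4)/2 = (4 + a)/2 = 2 + a/2)
p(U) = (3/2 + U)/(2*(-11 + U)) (p(U) = ((U + (2 + (1/2)*(-1)))/(U - 11))/2 = ((U + (2 - 1/2))/(-11 + U))/2 = ((U + 3/2)/(-11 + U))/2 = ((3/2 + U)/(-11 + U))/2 = (3/2 + U)/(2*(-11 + U)))
y(X) = (-5 + 2*X)/(4*(-15 + X)) (y(X) = (3 + 2*(X - 4))/(4*(-11 + (X - 4))) = (3 + 2*(-4 + X))/(4*(-11 + (-4 + X))) = (3 + (-8 + 2*X))/(4*(-15 + X)) = (-5 + 2*X)/(4*(-15 + X)))
47547 - y(-119) = 47547 - (-5 + 2*(-119))/(4*(-15 - 119)) = 47547 - (-5 - 238)/(4*(-134)) = 47547 - (-1)*(-243)/(4*134) = 47547 - 1*243/536 = 47547 - 243/536 = 25484949/536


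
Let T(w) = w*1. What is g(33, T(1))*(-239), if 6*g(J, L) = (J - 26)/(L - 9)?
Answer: 1673/48 ≈ 34.854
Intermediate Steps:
T(w) = w
g(J, L) = (-26 + J)/(6*(-9 + L)) (g(J, L) = ((J - 26)/(L - 9))/6 = ((-26 + J)/(-9 + L))/6 = (-26 + J)/(6*(-9 + L)))
g(33, T(1))*(-239) = ((-26 + 33)/(6*(-9 + 1)))*(-239) = ((1/6)*7/(-8))*(-239) = ((1/6)*(-1/8)*7)*(-239) = -7/48*(-239) = 1673/48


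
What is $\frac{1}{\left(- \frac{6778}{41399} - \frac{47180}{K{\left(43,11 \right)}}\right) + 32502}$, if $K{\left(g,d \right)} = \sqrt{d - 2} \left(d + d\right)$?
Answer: $\frac{1366167}{43426333750} \approx 3.1459 \cdot 10^{-5}$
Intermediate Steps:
$K{\left(g,d \right)} = 2 d \sqrt{-2 + d}$ ($K{\left(g,d \right)} = \sqrt{-2 + d} 2 d = 2 d \sqrt{-2 + d}$)
$\frac{1}{\left(- \frac{6778}{41399} - \frac{47180}{K{\left(43,11 \right)}}\right) + 32502} = \frac{1}{\left(- \frac{6778}{41399} - \frac{47180}{2 \cdot 11 \sqrt{-2 + 11}}\right) + 32502} = \frac{1}{\left(\left(-6778\right) \frac{1}{41399} - \frac{47180}{2 \cdot 11 \sqrt{9}}\right) + 32502} = \frac{1}{\left(- \frac{6778}{41399} - \frac{47180}{2 \cdot 11 \cdot 3}\right) + 32502} = \frac{1}{\left(- \frac{6778}{41399} - \frac{47180}{66}\right) + 32502} = \frac{1}{\left(- \frac{6778}{41399} - \frac{23590}{33}\right) + 32502} = \frac{1}{- \frac{976826084}{1366167} + 32502} = \frac{1}{\frac{43426333750}{1366167}} = \frac{1366167}{43426333750}$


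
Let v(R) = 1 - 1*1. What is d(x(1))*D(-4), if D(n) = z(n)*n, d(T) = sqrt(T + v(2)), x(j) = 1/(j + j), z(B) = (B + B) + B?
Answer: 24*sqrt(2) ≈ 33.941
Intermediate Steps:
v(R) = 0 (v(R) = 1 - 1 = 0)
z(B) = 3*B (z(B) = 2*B + B = 3*B)
x(j) = 1/(2*j)
d(T) = sqrt(T) (d(T) = sqrt(T + 0) = sqrt(T))
D(n) = 3*n**2 (D(n) = (3*n)*n = 3*n**2)
d(x(1))*D(-4) = sqrt((1/2)/1)*(3*(-4)**2) = sqrt((1/2)*1)*(3*16) = sqrt(1/2)*48 = (sqrt(2)/2)*48 = 24*sqrt(2)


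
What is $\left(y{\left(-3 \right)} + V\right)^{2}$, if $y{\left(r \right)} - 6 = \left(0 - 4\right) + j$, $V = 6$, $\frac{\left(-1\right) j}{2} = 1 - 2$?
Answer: $100$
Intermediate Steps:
$j = 2$ ($j = - 2 \left(1 - 2\right) = \left(-2\right) \left(-1\right) = 2$)
$y{\left(r \right)} = 4$ ($y{\left(r \right)} = 6 + \left(\left(0 - 4\right) + 2\right) = 6 + \left(-4 + 2\right) = 6 - 2 = 4$)
$\left(y{\left(-3 \right)} + V\right)^{2} = \left(4 + 6\right)^{2} = 10^{2} = 100$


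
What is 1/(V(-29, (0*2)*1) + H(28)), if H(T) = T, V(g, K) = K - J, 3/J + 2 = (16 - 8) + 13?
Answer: 19/529 ≈ 0.035917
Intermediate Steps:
J = 3/19 (J = 3/(-2 + ((16 - 8) + 13)) = 3/(-2 + (8 + 13)) = 3/(-2 + 21) = 3/19 ≈ 0.15789)
V(g, K) = -3/19 + K (V(g, K) = K - 1*3/19 = K - 3/19 = -3/19 + K)
1/(V(-29, (0*2)*1) + H(28)) = 1/((-3/19 + (0*2)*1) + 28) = 1/((-3/19 + 0*1) + 28) = 1/((-3/19 + 0) + 28) = 1/(-3/19 + 28) = 1/(529/19) = 19/529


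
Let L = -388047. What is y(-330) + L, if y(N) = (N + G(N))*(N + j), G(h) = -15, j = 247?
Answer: -359412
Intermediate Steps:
y(N) = (-15 + N)*(247 + N) (y(N) = (N - 15)*(N + 247) = (-15 + N)*(247 + N))
y(-330) + L = (-3705 + (-330)**2 + 232*(-330)) - 388047 = (-3705 + 108900 - 76560) - 388047 = 28635 - 388047 = -359412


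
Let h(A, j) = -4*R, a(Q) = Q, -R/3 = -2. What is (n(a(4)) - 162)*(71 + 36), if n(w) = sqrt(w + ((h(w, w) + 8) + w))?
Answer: -17334 + 214*I*sqrt(2) ≈ -17334.0 + 302.64*I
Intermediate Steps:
R = 6 (R = -3*(-2) = 6)
h(A, j) = -24 (h(A, j) = -4*6 = -24)
n(w) = sqrt(-16 + 2*w) (n(w) = sqrt(w + ((-24 + 8) + w)) = sqrt(w + (-16 + w)) = sqrt(-16 + 2*w))
(n(a(4)) - 162)*(71 + 36) = (sqrt(-16 + 2*4) - 162)*(71 + 36) = (sqrt(-16 + 8) - 162)*107 = (sqrt(-8) - 162)*107 = (2*I*sqrt(2) - 162)*107 = (-162 + 2*I*sqrt(2))*107 = -17334 + 214*I*sqrt(2)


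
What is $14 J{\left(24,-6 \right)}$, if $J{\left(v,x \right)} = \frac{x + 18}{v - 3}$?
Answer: $8$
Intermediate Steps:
$J{\left(v,x \right)} = \frac{18 + x}{-3 + v}$
$14 J{\left(24,-6 \right)} = 14 \frac{18 - 6}{-3 + 24} = 14 \cdot \frac{1}{21} \cdot 12 = 14 \cdot \frac{4}{7} = 8$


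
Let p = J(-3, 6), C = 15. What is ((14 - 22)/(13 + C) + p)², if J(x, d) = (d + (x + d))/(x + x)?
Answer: 625/196 ≈ 3.1888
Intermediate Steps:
J(x, d) = (x + 2*d)/(2*x) (J(x, d) = (d + (d + x))/((2*x)) = (x + 2*d)*(1/(2*x)) = (x + 2*d)/(2*x))
p = -3/2 (p = (6 + (½)*(-3))/(-3) = -(6 - 3/2)/3 = -⅓*9/2 = -3/2 ≈ -1.5000)
((14 - 22)/(13 + C) + p)² = ((14 - 22)/(13 + 15) - 3/2)² = (-8/28 - 3/2)² = (-8*1/28 - 3/2)² = (-2/7 - 3/2)² = (-25/14)² = 625/196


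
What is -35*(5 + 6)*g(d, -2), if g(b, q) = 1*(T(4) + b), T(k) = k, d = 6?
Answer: -3850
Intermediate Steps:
g(b, q) = 4 + b (g(b, q) = 1*(4 + b) = 4 + b)
-35*(5 + 6)*g(d, -2) = -35*(5 + 6)*(4 + 6) = -385*10 = -35*110 = -3850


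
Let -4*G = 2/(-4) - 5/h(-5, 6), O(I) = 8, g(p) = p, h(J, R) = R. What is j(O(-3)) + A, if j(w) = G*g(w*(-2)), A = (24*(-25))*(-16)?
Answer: 28784/3 ≈ 9594.7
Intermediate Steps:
G = ⅓ (G = -(2/(-4) - 5/6)/4 = -(2*(-¼) - 5*⅙)/4 = -(-½ - ⅚)/4 = -¼*(-4/3) = ⅓ ≈ 0.33333)
A = 9600 (A = -600*(-16) = 9600)
j(w) = -2*w/3 (j(w) = (w*(-2))/3 = (-2*w)/3 = -2*w/3)
j(O(-3)) + A = -⅔*8 + 9600 = -16/3 + 9600 = 28784/3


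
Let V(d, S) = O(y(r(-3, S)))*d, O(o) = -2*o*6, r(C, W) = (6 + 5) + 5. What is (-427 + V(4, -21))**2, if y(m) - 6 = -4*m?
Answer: 5555449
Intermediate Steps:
r(C, W) = 16 (r(C, W) = 11 + 5 = 16)
y(m) = 6 - 4*m
O(o) = -12*o
V(d, S) = 696*d (V(d, S) = (-12*(6 - 4*16))*d = (-12*(6 - 64))*d = (-12*(-58))*d = 696*d)
(-427 + V(4, -21))**2 = (-427 + 696*4)**2 = (-427 + 2784)**2 = 2357**2 = 5555449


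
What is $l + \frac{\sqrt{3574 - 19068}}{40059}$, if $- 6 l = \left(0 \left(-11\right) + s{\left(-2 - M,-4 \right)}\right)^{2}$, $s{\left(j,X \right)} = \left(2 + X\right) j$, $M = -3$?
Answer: $- \frac{2}{3} + \frac{i \sqrt{15494}}{40059} \approx -0.66667 + 0.0031073 i$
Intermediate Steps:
$s{\left(j,X \right)} = j \left(2 + X\right)$
$l = - \frac{2}{3}$ ($l = - \frac{\left(0 \left(-11\right) + \left(-2 - -3\right) \left(2 - 4\right)\right)^{2}}{6} = - \frac{\left(0 + \left(-2 + 3\right) \left(-2\right)\right)^{2}}{6} = - \frac{\left(0 + 1 \left(-2\right)\right)^{2}}{6} = - \frac{\left(0 - 2\right)^{2}}{6} = - \frac{\left(-2\right)^{2}}{6} = \left(- \frac{1}{6}\right) 4 = - \frac{2}{3} \approx -0.66667$)
$l + \frac{\sqrt{3574 - 19068}}{40059} = - \frac{2}{3} + \frac{\sqrt{3574 - 19068}}{40059} = - \frac{2}{3} + \sqrt{-15494} \cdot \frac{1}{40059} = - \frac{2}{3} + i \sqrt{15494} \cdot \frac{1}{40059} = - \frac{2}{3} + \frac{i \sqrt{15494}}{40059}$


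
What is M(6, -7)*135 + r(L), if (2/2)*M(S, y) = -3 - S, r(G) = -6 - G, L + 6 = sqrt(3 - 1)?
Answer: -1215 - sqrt(2) ≈ -1216.4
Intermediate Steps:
L = -6 + sqrt(2) (L = -6 + sqrt(3 - 1) = -6 + sqrt(2) ≈ -4.5858)
M(S, y) = -3 - S
M(6, -7)*135 + r(L) = (-3 - 1*6)*135 + (-6 - (-6 + sqrt(2))) = (-3 - 6)*135 + (-6 + (6 - sqrt(2))) = -9*135 - sqrt(2) = -1215 - sqrt(2)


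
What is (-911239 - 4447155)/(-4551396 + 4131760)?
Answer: 2679197/209818 ≈ 12.769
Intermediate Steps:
(-911239 - 4447155)/(-4551396 + 4131760) = -5358394/(-419636) = -5358394*(-1/419636) = 2679197/209818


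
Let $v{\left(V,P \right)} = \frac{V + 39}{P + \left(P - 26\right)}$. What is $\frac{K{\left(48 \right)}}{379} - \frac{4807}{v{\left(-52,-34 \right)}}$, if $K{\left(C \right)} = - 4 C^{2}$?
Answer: $- \frac{171373990}{4927} \approx -34783.0$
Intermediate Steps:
$v{\left(V,P \right)} = \frac{39 + V}{-26 + 2 P}$ ($v{\left(V,P \right)} = \frac{39 + V}{P + \left(P - 26\right)} = \frac{39 + V}{P + \left(-26 + P\right)} = \frac{39 + V}{-26 + 2 P}$)
$\frac{K{\left(48 \right)}}{379} - \frac{4807}{v{\left(-52,-34 \right)}} = \frac{\left(-4\right) 48^{2}}{379} - \frac{4807}{\frac{1}{2} \frac{1}{-13 - 34} \left(39 - 52\right)} = \left(-4\right) 2304 \cdot \frac{1}{379} - \frac{4807}{\frac{1}{2} \frac{1}{-47} \left(-13\right)} = \left(-9216\right) \frac{1}{379} - \frac{4807}{\frac{1}{2} \left(- \frac{1}{47}\right) \left(-13\right)} = - \frac{9216}{379} - \frac{4807}{\frac{13}{94}} = - \frac{9216}{379} - \frac{451858}{13} = - \frac{171373990}{4927}$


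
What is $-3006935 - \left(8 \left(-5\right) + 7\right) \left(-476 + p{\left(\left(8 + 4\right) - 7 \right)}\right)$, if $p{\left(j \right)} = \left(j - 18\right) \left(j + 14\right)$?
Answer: $-3030794$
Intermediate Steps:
$p{\left(j \right)} = \left(-18 + j\right) \left(14 + j\right)$
$-3006935 - \left(8 \left(-5\right) + 7\right) \left(-476 + p{\left(\left(8 + 4\right) - 7 \right)}\right) = -3006935 - \left(8 \left(-5\right) + 7\right) \left(-476 - \left(252 - \left(\left(8 + 4\right) - 7\right)^{2} + 4 \left(\left(8 + 4\right) - 7\right)\right)\right) = -3006935 - \left(-40 + 7\right) \left(-476 - \left(252 - \left(12 - 7\right)^{2} + 4 \left(12 - 7\right)\right)\right) = -3006935 - - 33 \left(-476 - \left(272 - 25\right)\right) = -3006935 - - 33 \left(-476 - 247\right) = -3006935 - \left(-33\right) \left(-723\right) = -3006935 - 23859 = -3030794$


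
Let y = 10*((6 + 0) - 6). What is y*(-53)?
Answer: 0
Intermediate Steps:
y = 0 (y = 10*(6 - 6) = 10*0 = 0)
y*(-53) = 0*(-53) = 0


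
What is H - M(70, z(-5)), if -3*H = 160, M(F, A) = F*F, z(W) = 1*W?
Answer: -14860/3 ≈ -4953.3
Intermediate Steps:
z(W) = W
M(F, A) = F²
H = -160/3 (H = -⅓*160 = -160/3 ≈ -53.333)
H - M(70, z(-5)) = -160/3 - 1*70² = -160/3 - 1*4900 = -160/3 - 4900 = -14860/3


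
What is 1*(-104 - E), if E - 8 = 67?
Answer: -179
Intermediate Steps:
E = 75 (E = 8 + 67 = 75)
1*(-104 - E) = 1*(-104 - 1*75) = 1*(-104 - 75) = 1*(-179) = -179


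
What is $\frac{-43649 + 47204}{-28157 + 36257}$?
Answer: $\frac{79}{180} \approx 0.43889$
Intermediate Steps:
$\frac{-43649 + 47204}{-28157 + 36257} = \frac{3555}{8100} = 3555 \cdot \frac{1}{8100} = \frac{79}{180}$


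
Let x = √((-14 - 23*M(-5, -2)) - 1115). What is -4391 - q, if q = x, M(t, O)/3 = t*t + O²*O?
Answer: -4391 - I*√2302 ≈ -4391.0 - 47.979*I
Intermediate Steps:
M(t, O) = 3*O³ + 3*t² (M(t, O) = 3*(t*t + O²*O) = 3*(t² + O³) = 3*(O³ + t²) = 3*O³ + 3*t²)
x = I*√2302 (x = √((-14 - 23*(3*(-2)³ + 3*(-5)²)) - 1115) = √((-14 - 23*(3*(-8) + 3*25)) - 1115) = √((-14 - 23*(-24 + 75)) - 1115) = √((-14 - 23*51) - 1115) = √((-14 - 1173) - 1115) = √(-1187 - 1115) = √(-2302) = I*√2302 ≈ 47.979*I)
q = I*√2302 ≈ 47.979*I
-4391 - q = -4391 - I*√2302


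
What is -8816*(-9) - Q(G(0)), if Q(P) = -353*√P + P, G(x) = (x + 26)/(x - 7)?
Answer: 555434/7 + 353*I*√182/7 ≈ 79348.0 + 680.32*I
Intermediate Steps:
G(x) = (26 + x)/(-7 + x)
Q(P) = P - 353*√P
-8816*(-9) - Q(G(0)) = -8816*(-9) - ((26 + 0)/(-7 + 0) - 353*√(26 + 0)*(I*√7/7)) = 79344 - (26/(-7) - 353*√26*(I*√7/7)) = 79344 - (-⅐*26 - 353*I*√182/7) = 79344 - (-26/7 - 353*I*√182/7) = 79344 + (26/7 + 353*I*√182/7) = 555434/7 + 353*I*√182/7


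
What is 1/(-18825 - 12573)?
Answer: -1/31398 ≈ -3.1849e-5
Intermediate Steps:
1/(-18825 - 12573) = 1/(-31398) = -1/31398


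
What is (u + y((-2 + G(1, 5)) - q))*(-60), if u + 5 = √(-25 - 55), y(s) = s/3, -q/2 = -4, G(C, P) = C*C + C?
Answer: 460 - 240*I*√5 ≈ 460.0 - 536.66*I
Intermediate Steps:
G(C, P) = C + C² (G(C, P) = C² + C = C + C²)
q = 8 (q = -2*(-4) = 8)
y(s) = s/3 (y(s) = s*(⅓) = s/3)
u = -5 + 4*I*√5 (u = -5 + √(-25 - 55) = -5 + √(-80) = -5 + 4*I*√5 ≈ -5.0 + 8.9443*I)
(u + y((-2 + G(1, 5)) - q))*(-60) = ((-5 + 4*I*√5) + ((-2 + 1*(1 + 1)) - 1*8)/3)*(-60) = ((-5 + 4*I*√5) + ((-2 + 1*2) - 8)/3)*(-60) = ((-5 + 4*I*√5) + ((-2 + 2) - 8)/3)*(-60) = ((-5 + 4*I*√5) + (0 - 8)/3)*(-60) = ((-5 + 4*I*√5) + (⅓)*(-8))*(-60) = ((-5 + 4*I*√5) - 8/3)*(-60) = (-23/3 + 4*I*√5)*(-60) = 460 - 240*I*√5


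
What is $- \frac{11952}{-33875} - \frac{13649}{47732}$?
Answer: $\frac{108132989}{1616921500} \approx 0.066876$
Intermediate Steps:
$- \frac{11952}{-33875} - \frac{13649}{47732} = \left(-11952\right) \left(- \frac{1}{33875}\right) - \frac{13649}{47732} = \frac{11952}{33875} - \frac{13649}{47732} = \frac{108132989}{1616921500}$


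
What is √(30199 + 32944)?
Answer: √63143 ≈ 251.28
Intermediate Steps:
√(30199 + 32944) = √63143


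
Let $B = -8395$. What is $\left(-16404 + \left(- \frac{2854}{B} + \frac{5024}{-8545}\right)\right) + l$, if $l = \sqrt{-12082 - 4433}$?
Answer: $- \frac{47070529606}{2869411} + 3 i \sqrt{1835} \approx -16404.0 + 128.51 i$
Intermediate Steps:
$l = 3 i \sqrt{1835}$ ($l = \sqrt{-16515} = 3 i \sqrt{1835} \approx 128.51 i$)
$\left(-16404 + \left(- \frac{2854}{B} + \frac{5024}{-8545}\right)\right) + l = \left(-16404 + \left(- \frac{2854}{-8395} + \frac{5024}{-8545}\right)\right) + 3 i \sqrt{1835} = \left(-16404 + \left(\left(-2854\right) \left(- \frac{1}{8395}\right) + 5024 \left(- \frac{1}{8545}\right)\right)\right) + 3 i \sqrt{1835} = \left(-16404 + \left(\frac{2854}{8395} - \frac{5024}{8545}\right)\right) + 3 i \sqrt{1835} = \left(-16404 - \frac{711562}{2869411}\right) + 3 i \sqrt{1835} = - \frac{47070529606}{2869411} + 3 i \sqrt{1835}$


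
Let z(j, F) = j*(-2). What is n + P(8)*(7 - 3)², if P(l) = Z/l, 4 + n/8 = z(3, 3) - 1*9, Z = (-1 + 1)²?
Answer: -152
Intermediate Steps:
z(j, F) = -2*j
Z = 0 (Z = 0² = 0)
n = -152 (n = -32 + 8*(-2*3 - 1*9) = -32 + 8*(-6 - 9) = -32 + 8*(-15) = -32 - 120 = -152)
P(l) = 0 (P(l) = 0/l = 0)
n + P(8)*(7 - 3)² = -152 + 0*(7 - 3)² = -152 + 0*4² = -152 + 0*16 = -152 + 0 = -152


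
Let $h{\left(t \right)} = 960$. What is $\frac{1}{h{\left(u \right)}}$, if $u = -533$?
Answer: $\frac{1}{960} \approx 0.0010417$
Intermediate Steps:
$\frac{1}{h{\left(u \right)}} = \frac{1}{960}$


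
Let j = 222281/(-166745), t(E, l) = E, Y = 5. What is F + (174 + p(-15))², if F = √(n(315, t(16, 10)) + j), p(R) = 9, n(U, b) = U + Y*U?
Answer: 33489 + √52512297351905/166745 ≈ 33532.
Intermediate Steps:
n(U, b) = 6*U (n(U, b) = U + 5*U = 6*U)
j = -222281/166745 (j = 222281*(-1/166745) = -222281/166745 ≈ -1.3331)
F = √52512297351905/166745 (F = √(6*315 - 222281/166745) = √(1890 - 222281/166745) = √(314925769/166745) = √52512297351905/166745 ≈ 43.459)
F + (174 + p(-15))² = √52512297351905/166745 + (174 + 9)² = √52512297351905/166745 + 183² = √52512297351905/166745 + 33489 = 33489 + √52512297351905/166745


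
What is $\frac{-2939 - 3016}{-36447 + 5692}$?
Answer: $\frac{1191}{6151} \approx 0.19363$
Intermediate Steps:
$\frac{-2939 - 3016}{-36447 + 5692} = - \frac{5955}{-30755} = \left(-5955\right) \left(- \frac{1}{30755}\right) = \frac{1191}{6151}$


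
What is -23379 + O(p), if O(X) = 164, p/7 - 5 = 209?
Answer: -23215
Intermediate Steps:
p = 1498 (p = 35 + 7*209 = 35 + 1463 = 1498)
-23379 + O(p) = -23379 + 164 = -23215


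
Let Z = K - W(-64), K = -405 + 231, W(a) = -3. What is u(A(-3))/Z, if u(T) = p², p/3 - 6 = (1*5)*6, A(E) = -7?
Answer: -1296/19 ≈ -68.211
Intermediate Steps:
K = -174
p = 108 (p = 18 + 3*((1*5)*6) = 18 + 3*(5*6) = 18 + 3*30 = 18 + 90 = 108)
u(T) = 11664 (u(T) = 108² = 11664)
Z = -171 (Z = -174 - 1*(-3) = -174 + 3 = -171)
u(A(-3))/Z = 11664/(-171) = 11664*(-1/171) = -1296/19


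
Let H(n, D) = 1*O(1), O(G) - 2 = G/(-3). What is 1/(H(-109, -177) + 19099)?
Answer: 3/57302 ≈ 5.2354e-5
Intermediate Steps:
O(G) = 2 - G/3 (O(G) = 2 + G/(-3) = 2 + G*(-⅓) = 2 - G/3)
H(n, D) = 5/3 (H(n, D) = 1*(2 - ⅓*1) = 1*(2 - ⅓) = 1*(5/3) = 5/3)
1/(H(-109, -177) + 19099) = 1/(5/3 + 19099) = 1/(57302/3) = 3/57302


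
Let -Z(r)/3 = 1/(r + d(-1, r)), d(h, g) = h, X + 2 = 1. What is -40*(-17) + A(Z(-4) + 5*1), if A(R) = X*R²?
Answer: 16216/25 ≈ 648.64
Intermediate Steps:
X = -1 (X = -2 + 1 = -1)
Z(r) = -3/(-1 + r) (Z(r) = -3/(r - 1) = -3/(-1 + r))
A(R) = -R²
-40*(-17) + A(Z(-4) + 5*1) = -40*(-17) - (-3/(-1 - 4) + 5*1)² = 680 - (-3/(-5) + 5)² = 680 - (-3*(-⅕) + 5)² = 680 - (⅗ + 5)² = 680 - (28/5)² = 680 - 1*784/25 = 680 - 784/25 = 16216/25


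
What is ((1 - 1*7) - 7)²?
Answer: 169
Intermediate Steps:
((1 - 1*7) - 7)² = ((1 - 7) - 7)² = (-6 - 7)² = (-13)² = 169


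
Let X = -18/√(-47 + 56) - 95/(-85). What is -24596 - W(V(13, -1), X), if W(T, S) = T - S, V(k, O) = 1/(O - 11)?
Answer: -5018563/204 ≈ -24601.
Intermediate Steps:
V(k, O) = 1/(-11 + O)
X = -83/17 (X = -18/(√9) - 95*(-1/85) = -18/3 + 19/17 = -18*⅓ + 19/17 = -6 + 19/17 = -83/17 ≈ -4.8824)
-24596 - W(V(13, -1), X) = -24596 - (1/(-11 - 1) - 1*(-83/17)) = -24596 - (1/(-12) + 83/17) = -24596 - (-1/12 + 83/17) = -24596 - 1*979/204 = -24596 - 979/204 = -5018563/204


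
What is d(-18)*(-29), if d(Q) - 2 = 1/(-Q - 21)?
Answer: -145/3 ≈ -48.333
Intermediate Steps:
d(Q) = 2 + 1/(-21 - Q) (d(Q) = 2 + 1/(-Q - 21) = 2 + 1/(-21 - Q))
d(-18)*(-29) = ((41 + 2*(-18))/(21 - 18))*(-29) = ((41 - 36)/3)*(-29) = ((1/3)*5)*(-29) = (5/3)*(-29) = -145/3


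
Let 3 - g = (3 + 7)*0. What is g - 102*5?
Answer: -507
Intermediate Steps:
g = 3 (g = 3 - (3 + 7)*0 = 3 - 10*0 = 3 - 1*0 = 3 + 0 = 3)
g - 102*5 = 3 - 102*5 = 3 - 510 = -507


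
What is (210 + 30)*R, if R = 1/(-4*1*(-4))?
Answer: 15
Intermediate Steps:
R = 1/16 (R = 1/(-4*(-4)) = 1/16 ≈ 0.062500)
(210 + 30)*R = (210 + 30)*(1/16) = 240*(1/16) = 15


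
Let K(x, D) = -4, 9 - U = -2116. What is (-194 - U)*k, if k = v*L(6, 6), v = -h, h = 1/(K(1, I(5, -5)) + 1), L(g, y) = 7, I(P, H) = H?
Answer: -5411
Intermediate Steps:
U = 2125 (U = 9 - 1*(-2116) = 9 + 2116 = 2125)
h = -⅓ (h = 1/(-4 + 1) = 1/(-3) = -⅓ ≈ -0.33333)
v = ⅓ (v = -1*(-⅓) = ⅓ ≈ 0.33333)
k = 7/3 (k = (⅓)*7 = 7/3 ≈ 2.3333)
(-194 - U)*k = (-194 - 1*2125)*(7/3) = (-194 - 2125)*(7/3) = -2319*7/3 = -5411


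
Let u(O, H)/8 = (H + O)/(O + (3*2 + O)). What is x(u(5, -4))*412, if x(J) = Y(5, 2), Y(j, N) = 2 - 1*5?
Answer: -1236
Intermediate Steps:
Y(j, N) = -3 (Y(j, N) = 2 - 5 = -3)
u(O, H) = 8*(H + O)/(6 + 2*O) (u(O, H) = 8*((H + O)/(O + (3*2 + O))) = 8*((H + O)/(O + (6 + O))) = 8*((H + O)/(6 + 2*O)) = 8*(H + O)/(6 + 2*O))
x(J) = -3
x(u(5, -4))*412 = -3*412 = -1236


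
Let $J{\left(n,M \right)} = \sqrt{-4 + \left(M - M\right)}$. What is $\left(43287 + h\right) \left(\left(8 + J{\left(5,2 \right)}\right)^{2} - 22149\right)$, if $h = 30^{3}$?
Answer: $-1552569543 + 2249184 i \approx -1.5526 \cdot 10^{9} + 2.2492 \cdot 10^{6} i$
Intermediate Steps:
$h = 27000$
$J{\left(n,M \right)} = 2 i$ ($J{\left(n,M \right)} = \sqrt{-4 + 0} = \sqrt{-4} = 2 i$)
$\left(43287 + h\right) \left(\left(8 + J{\left(5,2 \right)}\right)^{2} - 22149\right) = \left(43287 + 27000\right) \left(\left(8 + 2 i\right)^{2} - 22149\right) = 70287 \left(-22149 + \left(8 + 2 i\right)^{2}\right) = -1556786763 + 70287 \left(8 + 2 i\right)^{2}$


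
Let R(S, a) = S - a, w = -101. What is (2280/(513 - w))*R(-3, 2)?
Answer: -5700/307 ≈ -18.567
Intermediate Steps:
(2280/(513 - w))*R(-3, 2) = (2280/(513 - 1*(-101)))*(-3 - 1*2) = (2280/(513 + 101))*(-3 - 2) = (2280/614)*(-5) = (2280*(1/614))*(-5) = (1140/307)*(-5) = -5700/307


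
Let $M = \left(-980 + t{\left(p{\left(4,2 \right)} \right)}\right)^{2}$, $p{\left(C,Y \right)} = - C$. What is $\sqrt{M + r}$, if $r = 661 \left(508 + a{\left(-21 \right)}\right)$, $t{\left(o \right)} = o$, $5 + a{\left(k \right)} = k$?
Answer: $\sqrt{1286858} \approx 1134.4$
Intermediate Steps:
$a{\left(k \right)} = -5 + k$
$M = 968256$ ($M = \left(-980 - 4\right)^{2} = \left(-984\right)^{2} = 968256$)
$r = 318602$ ($r = 661 \left(508 - 26\right) = 661 \cdot 482 = 318602$)
$\sqrt{M + r} = \sqrt{968256 + 318602} = \sqrt{1286858}$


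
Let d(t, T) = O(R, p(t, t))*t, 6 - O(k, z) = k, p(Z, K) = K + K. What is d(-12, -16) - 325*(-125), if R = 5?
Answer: 40613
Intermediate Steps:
p(Z, K) = 2*K
O(k, z) = 6 - k
d(t, T) = t (d(t, T) = (6 - 1*5)*t = (6 - 5)*t = 1*t = t)
d(-12, -16) - 325*(-125) = -12 - 325*(-125) = -12 + 40625 = 40613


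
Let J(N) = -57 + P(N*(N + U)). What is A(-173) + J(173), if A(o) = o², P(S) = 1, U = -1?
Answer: 29873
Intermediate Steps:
J(N) = -56 (J(N) = -57 + 1 = -56)
A(-173) + J(173) = (-173)² - 56 = 29929 - 56 = 29873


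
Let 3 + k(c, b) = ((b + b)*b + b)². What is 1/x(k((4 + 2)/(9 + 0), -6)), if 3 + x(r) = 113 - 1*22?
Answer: 1/88 ≈ 0.011364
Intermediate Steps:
k(c, b) = -3 + (b + 2*b²)² (k(c, b) = -3 + ((b + b)*b + b)² = -3 + ((2*b)*b + b)² = -3 + (2*b² + b)² = -3 + (b + 2*b²)²)
x(r) = 88 (x(r) = -3 + (113 - 1*22) = -3 + (113 - 22) = -3 + 91 = 88)
1/x(k((4 + 2)/(9 + 0), -6)) = 1/88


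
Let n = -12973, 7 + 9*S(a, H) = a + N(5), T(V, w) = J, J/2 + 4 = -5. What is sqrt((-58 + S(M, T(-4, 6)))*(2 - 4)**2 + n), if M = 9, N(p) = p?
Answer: I*sqrt(118817)/3 ≈ 114.9*I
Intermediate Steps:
J = -18 (J = -8 + 2*(-5) = -8 - 10 = -18)
T(V, w) = -18
S(a, H) = -2/9 + a/9 (S(a, H) = -7/9 + (a + 5)/9 = -7/9 + (5 + a)/9 = -7/9 + (5/9 + a/9) = -2/9 + a/9)
sqrt((-58 + S(M, T(-4, 6)))*(2 - 4)**2 + n) = sqrt((-58 + (-2/9 + (1/9)*9))*(2 - 4)**2 - 12973) = sqrt((-58 + (-2/9 + 1))*(-2)**2 - 12973) = sqrt((-58 + 7/9)*4 - 12973) = sqrt(-515/9*4 - 12973) = sqrt(-2060/9 - 12973) = sqrt(-118817/9) = I*sqrt(118817)/3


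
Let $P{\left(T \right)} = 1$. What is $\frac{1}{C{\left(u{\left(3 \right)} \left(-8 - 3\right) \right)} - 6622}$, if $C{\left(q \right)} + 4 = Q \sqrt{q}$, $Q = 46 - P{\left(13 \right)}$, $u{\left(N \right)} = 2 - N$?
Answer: $- \frac{6626}{43881601} - \frac{45 \sqrt{11}}{43881601} \approx -0.0001544$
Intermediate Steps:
$Q = 45$ ($Q = 46 - 1 = 45$)
$C{\left(q \right)} = -4 + 45 \sqrt{q}$
$\frac{1}{C{\left(u{\left(3 \right)} \left(-8 - 3\right) \right)} - 6622} = \frac{1}{\left(-4 + 45 \sqrt{\left(2 - 3\right) \left(-8 - 3\right)}\right) - 6622} = \frac{1}{\left(-4 + 45 \sqrt{\left(2 - 3\right) \left(-11\right)}\right) - 6622} = \frac{1}{\left(-4 + 45 \sqrt{\left(-1\right) \left(-11\right)}\right) - 6622} = \frac{1}{\left(-4 + 45 \sqrt{11}\right) - 6622} = \frac{1}{-6626 + 45 \sqrt{11}}$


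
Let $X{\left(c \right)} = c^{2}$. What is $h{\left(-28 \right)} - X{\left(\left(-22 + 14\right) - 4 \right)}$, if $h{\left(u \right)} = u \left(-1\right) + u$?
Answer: $-144$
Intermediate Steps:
$h{\left(u \right)} = 0$ ($h{\left(u \right)} = - u + u = 0$)
$h{\left(-28 \right)} - X{\left(\left(-22 + 14\right) - 4 \right)} = 0 - \left(\left(-22 + 14\right) - 4\right)^{2} = 0 - \left(-8 - 4\right)^{2} = 0 - \left(-12\right)^{2} = 0 - 144 = -144$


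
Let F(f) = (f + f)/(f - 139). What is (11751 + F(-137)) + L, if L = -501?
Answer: 1552637/138 ≈ 11251.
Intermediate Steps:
F(f) = 2*f/(-139 + f) (F(f) = (2*f)/(-139 + f) = 2*f/(-139 + f))
(11751 + F(-137)) + L = (11751 + 2*(-137)/(-139 - 137)) - 501 = (11751 + 2*(-137)/(-276)) - 501 = (11751 + 2*(-137)*(-1/276)) - 501 = (11751 + 137/138) - 501 = 1621775/138 - 501 = 1552637/138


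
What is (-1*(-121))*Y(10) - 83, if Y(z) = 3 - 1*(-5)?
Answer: 885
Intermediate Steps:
Y(z) = 8 (Y(z) = 3 + 5 = 8)
(-1*(-121))*Y(10) - 83 = -1*(-121)*8 - 83 = 121*8 - 83 = 968 - 83 = 885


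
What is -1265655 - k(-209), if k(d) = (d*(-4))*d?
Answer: -1090931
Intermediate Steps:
k(d) = -4*d² (k(d) = (-4*d)*d = -4*d²)
-1265655 - k(-209) = -1265655 - (-4)*(-209)² = -1265655 - (-4)*43681 = -1265655 - 1*(-174724) = -1265655 + 174724 = -1090931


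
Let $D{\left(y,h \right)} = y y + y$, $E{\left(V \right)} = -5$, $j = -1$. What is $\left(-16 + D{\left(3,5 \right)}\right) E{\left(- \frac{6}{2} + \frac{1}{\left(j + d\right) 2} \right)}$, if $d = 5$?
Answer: $20$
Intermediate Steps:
$D{\left(y,h \right)} = y + y^{2}$ ($D{\left(y,h \right)} = y^{2} + y = y + y^{2}$)
$\left(-16 + D{\left(3,5 \right)}\right) E{\left(- \frac{6}{2} + \frac{1}{\left(j + d\right) 2} \right)} = \left(-16 + 3 \left(1 + 3\right)\right) \left(-5\right) = \left(-16 + 3 \cdot 4\right) \left(-5\right) = \left(-16 + 12\right) \left(-5\right) = \left(-4\right) \left(-5\right) = 20$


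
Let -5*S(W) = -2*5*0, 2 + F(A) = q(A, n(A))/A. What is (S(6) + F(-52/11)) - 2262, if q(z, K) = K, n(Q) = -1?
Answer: -117717/52 ≈ -2263.8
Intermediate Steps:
F(A) = -2 - 1/A
S(W) = 0 (S(W) = -(-2*5)*0/5 = -(-2)*0 = -1/5*0 = 0)
(S(6) + F(-52/11)) - 2262 = (0 + (-2 - 1/((-52/11)))) - 2262 = (0 + (-2 - 1/((-52*1/11)))) - 2262 = (0 + (-2 - 1/(-52/11))) - 2262 = (0 + (-2 - 1*(-11/52))) - 2262 = (0 + (-2 + 11/52)) - 2262 = (0 - 93/52) - 2262 = -93/52 - 2262 = -117717/52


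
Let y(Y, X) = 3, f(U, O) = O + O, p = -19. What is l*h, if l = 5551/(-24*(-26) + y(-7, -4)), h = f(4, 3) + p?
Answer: -72163/627 ≈ -115.09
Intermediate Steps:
f(U, O) = 2*O
h = -13 (h = 2*3 - 19 = 6 - 19 = -13)
l = 5551/627 (l = 5551/(-24*(-26) + 3) = 5551/(624 + 3) = 5551/627 ≈ 8.8533)
l*h = (5551/627)*(-13) = -72163/627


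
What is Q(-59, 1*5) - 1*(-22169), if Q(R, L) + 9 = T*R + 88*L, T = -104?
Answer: 28736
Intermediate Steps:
Q(R, L) = -9 - 104*R + 88*L (Q(R, L) = -9 + (-104*R + 88*L) = -9 - 104*R + 88*L)
Q(-59, 1*5) - 1*(-22169) = (-9 - 104*(-59) + 88*(1*5)) - 1*(-22169) = (-9 + 6136 + 88*5) + 22169 = (-9 + 6136 + 440) + 22169 = 6567 + 22169 = 28736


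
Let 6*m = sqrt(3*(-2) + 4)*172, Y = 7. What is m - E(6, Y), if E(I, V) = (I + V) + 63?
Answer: -76 + 86*I*sqrt(2)/3 ≈ -76.0 + 40.541*I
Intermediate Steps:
E(I, V) = 63 + I + V
m = 86*I*sqrt(2)/3 (m = (sqrt(3*(-2) + 4)*172)/6 = (sqrt(-6 + 4)*172)/6 = (sqrt(-2)*172)/6 = ((I*sqrt(2))*172)/6 = (172*I*sqrt(2))/6 = 86*I*sqrt(2)/3 ≈ 40.541*I)
m - E(6, Y) = 86*I*sqrt(2)/3 - (63 + 6 + 7) = 86*I*sqrt(2)/3 - 1*76 = 86*I*sqrt(2)/3 - 76 = -76 + 86*I*sqrt(2)/3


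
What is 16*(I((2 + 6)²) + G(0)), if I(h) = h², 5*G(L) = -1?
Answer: 327664/5 ≈ 65533.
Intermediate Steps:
G(L) = -⅕ (G(L) = (⅕)*(-1) = -⅕)
16*(I((2 + 6)²) + G(0)) = 16*(((2 + 6)²)² - ⅕) = 16*((8²)² - ⅕) = 16*(64² - ⅕) = 16*(4096 - ⅕) = 16*(20479/5) = 327664/5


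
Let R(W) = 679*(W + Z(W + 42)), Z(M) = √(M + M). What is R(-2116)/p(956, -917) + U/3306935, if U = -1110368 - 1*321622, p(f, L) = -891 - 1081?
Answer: 237423063703/326063791 - 679*I*√1037/986 ≈ 728.15 - 22.176*I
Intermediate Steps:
p(f, L) = -1972
Z(M) = √2*√M (Z(M) = √(2*M) = √2*√M)
R(W) = 679*W + 679*√2*√(42 + W) (R(W) = 679*(W + √2*√(W + 42)) = 679*(W + √2*√(42 + W)) = 679*W + 679*√2*√(42 + W))
U = -1431990 (U = -1110368 - 321622 = -1431990)
R(-2116)/p(956, -917) + U/3306935 = (679*(-2116) + 679*√(84 + 2*(-2116)))/(-1972) - 1431990/3306935 = (-1436764 + 679*√(84 - 4232))*(-1/1972) - 1431990*1/3306935 = (-1436764 + 679*√(-4148))*(-1/1972) - 286398/661387 = (-1436764 + 679*(2*I*√1037))*(-1/1972) - 286398/661387 = (-1436764 + 1358*I*√1037)*(-1/1972) - 286398/661387 = (359191/493 - 679*I*√1037/986) - 286398/661387 = 237423063703/326063791 - 679*I*√1037/986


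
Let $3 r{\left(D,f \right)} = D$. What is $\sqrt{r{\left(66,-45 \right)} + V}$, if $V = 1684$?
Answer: $\sqrt{1706} \approx 41.304$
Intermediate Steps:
$r{\left(D,f \right)} = \frac{D}{3}$
$\sqrt{r{\left(66,-45 \right)} + V} = \sqrt{\frac{1}{3} \cdot 66 + 1684} = \sqrt{22 + 1684} = \sqrt{1706}$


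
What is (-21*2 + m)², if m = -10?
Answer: 2704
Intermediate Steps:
(-21*2 + m)² = (-21*2 - 10)² = (-42 - 10)² = (-52)² = 2704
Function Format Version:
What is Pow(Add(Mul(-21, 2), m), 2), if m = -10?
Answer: 2704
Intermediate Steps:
Pow(Add(Mul(-21, 2), m), 2) = Pow(Add(Mul(-21, 2), -10), 2) = Pow(Add(-42, -10), 2) = Pow(-52, 2) = 2704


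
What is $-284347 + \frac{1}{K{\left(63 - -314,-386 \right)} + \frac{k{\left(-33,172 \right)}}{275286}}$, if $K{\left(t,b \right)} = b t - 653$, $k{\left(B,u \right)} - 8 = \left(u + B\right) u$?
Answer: $- \frac{1907016145684464}{6706651189} \approx -2.8435 \cdot 10^{5}$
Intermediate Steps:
$k{\left(B,u \right)} = 8 + u \left(B + u\right)$ ($k{\left(B,u \right)} = 8 + \left(u + B\right) u = 8 + \left(B + u\right) u = 8 + u \left(B + u\right)$)
$K{\left(t,b \right)} = -653 + b t$
$-284347 + \frac{1}{K{\left(63 - -314,-386 \right)} + \frac{k{\left(-33,172 \right)}}{275286}} = -284347 + \frac{1}{\left(-653 - 386 \left(63 - -314\right)\right) + \frac{8 + 172^{2} - 5676}{275286}} = -284347 + \frac{1}{\left(-653 - 386 \left(63 + 314\right)\right) + \left(8 + 29584 - 5676\right) \frac{1}{275286}} = -284347 + \frac{1}{\left(-653 - 145522\right) + 23916 \cdot \frac{1}{275286}} = -284347 + \frac{1}{\left(-653 - 145522\right) + \frac{3986}{45881}} = -284347 + \frac{1}{-146175 + \frac{3986}{45881}} = -284347 + \frac{1}{- \frac{6706651189}{45881}} = -284347 - \frac{45881}{6706651189} = - \frac{1907016145684464}{6706651189}$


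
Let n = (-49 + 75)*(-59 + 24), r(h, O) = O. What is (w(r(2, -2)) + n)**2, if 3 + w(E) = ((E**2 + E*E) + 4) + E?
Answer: 815409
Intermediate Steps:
n = -910 (n = 26*(-35) = -910)
w(E) = 1 + E + 2*E**2 (w(E) = -3 + (((E**2 + E*E) + 4) + E) = -3 + (((E**2 + E**2) + 4) + E) = -3 + ((2*E**2 + 4) + E) = -3 + ((4 + 2*E**2) + E) = -3 + (4 + E + 2*E**2) = 1 + E + 2*E**2)
(w(r(2, -2)) + n)**2 = ((1 - 2 + 2*(-2)**2) - 910)**2 = ((1 - 2 + 2*4) - 910)**2 = ((1 - 2 + 8) - 910)**2 = (7 - 910)**2 = (-903)**2 = 815409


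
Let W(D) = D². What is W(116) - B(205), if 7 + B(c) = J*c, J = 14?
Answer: 10593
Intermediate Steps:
B(c) = -7 + 14*c
W(116) - B(205) = 116² - (-7 + 14*205) = 13456 - (-7 + 2870) = 13456 - 1*2863 = 13456 - 2863 = 10593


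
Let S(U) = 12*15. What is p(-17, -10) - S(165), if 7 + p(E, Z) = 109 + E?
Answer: -95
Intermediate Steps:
p(E, Z) = 102 + E (p(E, Z) = -7 + (109 + E) = 102 + E)
S(U) = 180
p(-17, -10) - S(165) = (102 - 17) - 1*180 = 85 - 180 = -95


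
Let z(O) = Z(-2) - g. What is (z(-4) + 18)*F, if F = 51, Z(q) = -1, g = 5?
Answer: 612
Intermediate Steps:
z(O) = -6 (z(O) = -1 - 1*5 = -1 - 5 = -6)
(z(-4) + 18)*F = (-6 + 18)*51 = 12*51 = 612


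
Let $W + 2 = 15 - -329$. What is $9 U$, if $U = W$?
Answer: $3078$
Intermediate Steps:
$W = 342$ ($W = -2 + \left(15 - -329\right) = -2 + \left(15 + 329\right) = -2 + 344 = 342$)
$U = 342$
$9 U = 9 \cdot 342 = 3078$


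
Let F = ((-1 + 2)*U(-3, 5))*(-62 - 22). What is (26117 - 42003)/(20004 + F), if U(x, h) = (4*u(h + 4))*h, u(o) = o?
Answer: -7943/2442 ≈ -3.2527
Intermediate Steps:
U(x, h) = h*(16 + 4*h) (U(x, h) = (4*(h + 4))*h = (4*(4 + h))*h = (16 + 4*h)*h = h*(16 + 4*h))
F = -15120 (F = ((-1 + 2)*(4*5*(4 + 5)))*(-62 - 22) = (1*(4*5*9))*(-84) = (1*180)*(-84) = 180*(-84) = -15120)
(26117 - 42003)/(20004 + F) = (26117 - 42003)/(20004 - 15120) = -15886/4884 = -15886*1/4884 = -7943/2442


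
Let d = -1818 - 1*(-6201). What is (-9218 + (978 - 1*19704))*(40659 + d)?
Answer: -1258653648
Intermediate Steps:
d = 4383 (d = -1818 + 6201 = 4383)
(-9218 + (978 - 1*19704))*(40659 + d) = (-9218 + (978 - 1*19704))*(40659 + 4383) = (-9218 + (978 - 19704))*45042 = (-9218 - 18726)*45042 = -27944*45042 = -1258653648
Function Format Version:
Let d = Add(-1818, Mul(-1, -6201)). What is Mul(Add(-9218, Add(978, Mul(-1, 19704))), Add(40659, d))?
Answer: -1258653648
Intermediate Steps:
d = 4383 (d = Add(-1818, 6201) = 4383)
Mul(Add(-9218, Add(978, Mul(-1, 19704))), Add(40659, d)) = Mul(Add(-9218, Add(978, Mul(-1, 19704))), Add(40659, 4383)) = Mul(Add(-9218, Add(978, -19704)), 45042) = Mul(Add(-9218, -18726), 45042) = Mul(-27944, 45042) = -1258653648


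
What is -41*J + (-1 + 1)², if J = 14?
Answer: -574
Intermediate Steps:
-41*J + (-1 + 1)² = -41*14 + (-1 + 1)² = -574 + 0² = -574 + 0 = -574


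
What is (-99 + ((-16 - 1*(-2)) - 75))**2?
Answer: 35344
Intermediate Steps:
(-99 + ((-16 - 1*(-2)) - 75))**2 = (-99 + ((-16 + 2) - 75))**2 = (-99 + (-14 - 75))**2 = (-99 - 89)**2 = (-188)**2 = 35344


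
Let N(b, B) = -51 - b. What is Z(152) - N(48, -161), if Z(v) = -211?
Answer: -112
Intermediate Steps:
Z(152) - N(48, -161) = -211 - (-51 - 1*48) = -211 - (-51 - 48) = -211 - 1*(-99) = -211 + 99 = -112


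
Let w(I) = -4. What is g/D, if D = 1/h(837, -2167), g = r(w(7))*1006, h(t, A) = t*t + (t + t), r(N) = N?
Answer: -2825825832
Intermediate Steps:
h(t, A) = t² + 2*t
g = -4024 (g = -4*1006 = -4024)
D = 1/702243 (D = 1/(837*(2 + 837)) = 1/(837*839) = 1/702243 ≈ 1.4240e-6)
g/D = -4024/1/702243 = -4024*702243 = -2825825832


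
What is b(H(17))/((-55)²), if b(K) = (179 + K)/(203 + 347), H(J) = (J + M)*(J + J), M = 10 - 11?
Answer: 723/1663750 ≈ 0.00043456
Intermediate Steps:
M = -1
H(J) = 2*J*(-1 + J) (H(J) = (J - 1)*(J + J) = (-1 + J)*(2*J) = 2*J*(-1 + J))
b(K) = 179/550 + K/550 (b(K) = (179 + K)/550 = (179 + K)*(1/550) = 179/550 + K/550)
b(H(17))/((-55)²) = (179/550 + (2*17*(-1 + 17))/550)/((-55)²) = (179/550 + (2*17*16)/550)/3025 = (179/550 + (1/550)*544)*(1/3025) = (179/550 + 272/275)*(1/3025) = (723/550)*(1/3025) = 723/1663750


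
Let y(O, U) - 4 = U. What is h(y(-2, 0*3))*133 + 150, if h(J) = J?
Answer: 682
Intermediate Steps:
y(O, U) = 4 + U
h(y(-2, 0*3))*133 + 150 = (4 + 0*3)*133 + 150 = (4 + 0)*133 + 150 = 4*133 + 150 = 532 + 150 = 682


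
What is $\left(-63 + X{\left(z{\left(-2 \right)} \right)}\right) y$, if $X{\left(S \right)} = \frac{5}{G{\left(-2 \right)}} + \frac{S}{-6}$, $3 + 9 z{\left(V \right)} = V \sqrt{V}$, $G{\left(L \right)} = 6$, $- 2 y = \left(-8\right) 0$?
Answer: $0$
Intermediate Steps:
$y = 0$ ($y = - \frac{\left(-8\right) 0}{2} = \left(- \frac{1}{2}\right) 0 = 0$)
$z{\left(V \right)} = - \frac{1}{3} + \frac{V^{\frac{3}{2}}}{9}$ ($z{\left(V \right)} = - \frac{1}{3} + \frac{V \sqrt{V}}{9} = - \frac{1}{3} + \frac{V^{\frac{3}{2}}}{9}$)
$X{\left(S \right)} = \frac{5}{6} - \frac{S}{6}$ ($X{\left(S \right)} = \frac{5}{6} + \frac{S}{-6} = 5 \cdot \frac{1}{6} + S \left(- \frac{1}{6}\right) = \frac{5}{6} - \frac{S}{6}$)
$\left(-63 + X{\left(z{\left(-2 \right)} \right)}\right) y = \left(-63 + \left(\frac{5}{6} - \frac{- \frac{1}{3} + \frac{\left(-2\right)^{\frac{3}{2}}}{9}}{6}\right)\right) 0 = \left(-63 + \left(\frac{5}{6} - \frac{- \frac{1}{3} + \frac{\left(-2\right) i \sqrt{2}}{9}}{6}\right)\right) 0 = \left(-63 + \left(\frac{5}{6} - \frac{- \frac{1}{3} - \frac{2 i \sqrt{2}}{9}}{6}\right)\right) 0 = \left(-63 + \left(\frac{5}{6} + \left(\frac{1}{18} + \frac{i \sqrt{2}}{27}\right)\right)\right) 0 = \left(-63 + \left(\frac{8}{9} + \frac{i \sqrt{2}}{27}\right)\right) 0 = \left(- \frac{559}{9} + \frac{i \sqrt{2}}{27}\right) 0 = 0$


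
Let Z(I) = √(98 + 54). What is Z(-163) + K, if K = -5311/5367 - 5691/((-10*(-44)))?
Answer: -32880437/2361480 + 2*√38 ≈ -1.5948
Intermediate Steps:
Z(I) = 2*√38 (Z(I) = √152 = 2*√38)
K = -32880437/2361480 (K = -5311*1/5367 - 5691/440 = -5311/5367 - 5691*1/440 = -5311/5367 - 5691/440 = -32880437/2361480 ≈ -13.924)
Z(-163) + K = 2*√38 - 32880437/2361480 = -32880437/2361480 + 2*√38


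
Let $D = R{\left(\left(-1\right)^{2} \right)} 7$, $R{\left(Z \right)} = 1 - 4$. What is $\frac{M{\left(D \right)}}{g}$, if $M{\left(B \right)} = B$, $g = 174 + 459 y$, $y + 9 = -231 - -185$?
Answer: $\frac{7}{8357} \approx 0.00083762$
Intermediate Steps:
$y = -55$ ($y = -9 - 46 = -55$)
$R{\left(Z \right)} = -3$
$g = -25071$ ($g = 174 + 459 \left(-55\right) = 174 - 25245 = -25071$)
$D = -21$ ($D = \left(-3\right) 7 = -21$)
$\frac{M{\left(D \right)}}{g} = - \frac{21}{-25071} = \left(-21\right) \left(- \frac{1}{25071}\right) = \frac{7}{8357}$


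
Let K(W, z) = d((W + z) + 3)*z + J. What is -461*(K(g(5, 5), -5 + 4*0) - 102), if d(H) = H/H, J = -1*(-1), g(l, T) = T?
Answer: 48866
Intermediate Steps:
J = 1
d(H) = 1
K(W, z) = 1 + z (K(W, z) = 1*z + 1 = z + 1 = 1 + z)
-461*(K(g(5, 5), -5 + 4*0) - 102) = -461*((1 + (-5 + 4*0)) - 102) = -461*((1 + (-5 + 0)) - 102) = -461*((1 - 5) - 102) = -461*(-4 - 102) = -461*(-106) = 48866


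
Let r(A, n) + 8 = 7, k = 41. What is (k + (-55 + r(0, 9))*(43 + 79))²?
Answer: 46117681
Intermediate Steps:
r(A, n) = -1 (r(A, n) = -8 + 7 = -1)
(k + (-55 + r(0, 9))*(43 + 79))² = (41 + (-55 - 1)*(43 + 79))² = (41 - 56*122)² = (41 - 6832)² = (-6791)² = 46117681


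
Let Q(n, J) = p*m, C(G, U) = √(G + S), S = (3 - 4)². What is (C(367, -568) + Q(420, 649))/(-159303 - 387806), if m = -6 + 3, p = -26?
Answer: -78/547109 - 4*√23/547109 ≈ -0.00017763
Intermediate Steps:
S = 1 (S = (-1)² = 1)
m = -3
C(G, U) = √(1 + G) (C(G, U) = √(G + 1) = √(1 + G))
Q(n, J) = 78 (Q(n, J) = -26*(-3) = 78)
(C(367, -568) + Q(420, 649))/(-159303 - 387806) = (√(1 + 367) + 78)/(-159303 - 387806) = (√368 + 78)/(-547109) = (4*√23 + 78)*(-1/547109) = (78 + 4*√23)*(-1/547109) = -78/547109 - 4*√23/547109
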